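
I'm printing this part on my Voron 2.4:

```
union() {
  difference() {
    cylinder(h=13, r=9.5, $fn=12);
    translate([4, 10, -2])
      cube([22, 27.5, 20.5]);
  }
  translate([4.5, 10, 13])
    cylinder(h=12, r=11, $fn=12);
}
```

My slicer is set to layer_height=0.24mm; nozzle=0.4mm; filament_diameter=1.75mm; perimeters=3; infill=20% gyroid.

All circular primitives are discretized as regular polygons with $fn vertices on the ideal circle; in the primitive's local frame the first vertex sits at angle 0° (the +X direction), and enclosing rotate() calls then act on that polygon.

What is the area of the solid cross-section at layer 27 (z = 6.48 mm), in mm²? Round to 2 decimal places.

270.75 mm²

At z = 6.48 mm: the r=9.5 cylinder gives a regular 12-gon of circumradius 9.5 (constant along its height) (area = (12/2)·9.500²·sin(360°/12) = 270.75 mm²); the cube at (4, 10) is present — its section is the full 22×27.5 rectangle (area 605.00 mm²); Subtracting the remaining from the first: starting from the r=9.5 cylinder (270.75 mm²), the 22×27.5 cube at (4, 10) misses the remaining region (no effect) — area = 270.75 mm²; the cylinder at (4.5, 10) is not intersected at this z (z outside [13, 25]); Taking the union: only the result so far is present, so the union is just that shape — area = 270.75 mm². Overall, the cross-section is a single solid region. Net area = 270.75 mm².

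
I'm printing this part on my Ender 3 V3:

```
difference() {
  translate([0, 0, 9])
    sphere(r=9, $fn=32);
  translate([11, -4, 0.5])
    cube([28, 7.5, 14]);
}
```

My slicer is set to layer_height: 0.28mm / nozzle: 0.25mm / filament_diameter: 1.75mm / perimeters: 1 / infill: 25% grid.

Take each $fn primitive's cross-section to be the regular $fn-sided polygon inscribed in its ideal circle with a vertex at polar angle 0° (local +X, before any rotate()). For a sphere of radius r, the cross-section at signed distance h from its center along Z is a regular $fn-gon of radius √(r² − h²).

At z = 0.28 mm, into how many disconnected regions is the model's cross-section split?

1

At z = 0.28 mm: the r=9 sphere contributes a regular 32-gon of circumradius √(9²−8.72²) = 2.227; the cube at (11, -4) is absent (z outside [0.5, 14.5]); After the difference (first − rest): none of the subtracted shapes is present at this height, so the r=9 sphere is unchanged — 1 connected region. The result has 1 disconnected region.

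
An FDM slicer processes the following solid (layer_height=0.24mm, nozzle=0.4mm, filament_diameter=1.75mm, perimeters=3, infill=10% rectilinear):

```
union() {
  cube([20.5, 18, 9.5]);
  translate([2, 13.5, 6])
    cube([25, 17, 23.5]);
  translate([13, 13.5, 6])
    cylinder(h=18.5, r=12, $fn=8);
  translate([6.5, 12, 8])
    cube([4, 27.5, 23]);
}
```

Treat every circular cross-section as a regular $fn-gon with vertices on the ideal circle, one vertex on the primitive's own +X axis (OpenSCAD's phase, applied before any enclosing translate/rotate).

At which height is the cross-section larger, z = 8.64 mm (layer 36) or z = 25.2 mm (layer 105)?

Layer 36 (z = 8.64): the cube (footprint 20.5×18) is included at this height (area 369.00 mm²); the cube at (2, 13.5) (footprint 25×17) is included at this height (area 425.00 mm²); the cylinder at (13, 13.5): section is a regular 8-gon, circumradius r=12 (area = (8/2)·12.000²·sin(360°/8) = 407.29 mm²); the cube at (6.5, 12) (footprint 4×27.5) is included at this height (area 110.00 mm²); Taking the union: the regions partially overlap — summed areas 1311.29 mm² minus the doubly-counted overlap 541.07 mm² gives 770.22 mm² — area = 770.22 mm². So its area = 770.22 mm². Layer 105 (z = 25.2): the cube is absent (z outside [0, 9.5]); the cube at (2, 13.5) (footprint 25×17) is included at this height (area 425.00 mm²); the cylinder at (13, 13.5) is not intersected at this z (z outside [6, 24.5]); the 4×27.5 cube at (6.5, 12) contributes its full rectangle (area 110.00 mm²); Merging all regions: the regions partially overlap — summed areas 535.00 mm² minus the doubly-counted overlap 68.00 mm² gives 467.00 mm² — area = 467.00 mm². So its area = 467.00 mm². Layer 36 is larger (770.22 vs 467.00 mm²).

layer 36 (z = 8.64 mm)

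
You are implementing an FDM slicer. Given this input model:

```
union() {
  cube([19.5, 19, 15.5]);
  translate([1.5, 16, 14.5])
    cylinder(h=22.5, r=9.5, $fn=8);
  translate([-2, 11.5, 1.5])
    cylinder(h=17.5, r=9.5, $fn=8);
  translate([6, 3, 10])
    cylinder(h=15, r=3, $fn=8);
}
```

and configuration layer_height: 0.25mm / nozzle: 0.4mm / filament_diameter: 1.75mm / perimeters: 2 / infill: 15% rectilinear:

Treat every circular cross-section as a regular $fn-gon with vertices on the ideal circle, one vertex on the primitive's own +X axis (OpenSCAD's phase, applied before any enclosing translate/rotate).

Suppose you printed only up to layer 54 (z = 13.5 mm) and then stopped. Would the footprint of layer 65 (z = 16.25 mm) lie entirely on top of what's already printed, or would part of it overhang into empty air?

part overhangs

Compare the two slices. At z = 13.5: the cube (footprint 19.5×19) is included at this height (area 370.50 mm²); the cylinder at (1.5, 16) is not intersected at this z (z outside [14.5, 37]); the r=9.5 cylinder at (-2, 11.5) gives a regular 8-gon of circumradius 9.5 (constant along its height) (area = (8/2)·9.500²·sin(360°/8) = 255.27 mm²); the cylinder at (6, 3): section is a regular 8-gon, circumradius r=3 (area = (8/2)·3.000²·sin(360°/8) = 25.46 mm²); Merging all regions: the regions partially overlap — summed areas 651.22 mm² minus the doubly-counted overlap 115.09 mm² gives 536.13 mm² — area = 536.13 mm². At z = 16.25: the cube is not intersected at this z (z outside [0, 15.5]); the r=9.5 cylinder at (1.5, 16) gives a regular 8-gon of circumradius 9.5 (constant along its height) (area = (8/2)·9.500²·sin(360°/8) = 255.27 mm²); the cylinder at (-2, 11.5): section is a regular 8-gon, circumradius r=9.5 (area = (8/2)·9.500²·sin(360°/8) = 255.27 mm²); the cylinder at (6, 3): section is a regular 8-gon, circumradius r=3 (area = (8/2)·3.000²·sin(360°/8) = 25.46 mm²); Combining (union): the regions partially overlap — summed areas 535.99 mm² minus the doubly-counted overlap 154.62 mm² gives 381.37 mm² — area = 381.37 mm². Checking containment: at z = 16.25 the cross-section extends beyond the z = 13.5 cross-section by about 64.71 mm².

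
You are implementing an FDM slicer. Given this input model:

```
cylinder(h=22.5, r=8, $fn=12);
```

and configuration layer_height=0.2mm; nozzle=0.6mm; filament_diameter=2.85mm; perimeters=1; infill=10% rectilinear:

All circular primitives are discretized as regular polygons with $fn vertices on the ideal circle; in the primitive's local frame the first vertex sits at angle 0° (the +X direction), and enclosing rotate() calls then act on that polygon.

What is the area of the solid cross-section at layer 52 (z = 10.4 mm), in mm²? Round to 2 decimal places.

192.00 mm²

At z = 10.4 mm: the cylinder: section is a regular 12-gon, circumradius r=8 (area = (12/2)·8.000²·sin(360°/12) = 192.00 mm²). Overall, the cross-section is a single solid region. Net area = 192.00 mm².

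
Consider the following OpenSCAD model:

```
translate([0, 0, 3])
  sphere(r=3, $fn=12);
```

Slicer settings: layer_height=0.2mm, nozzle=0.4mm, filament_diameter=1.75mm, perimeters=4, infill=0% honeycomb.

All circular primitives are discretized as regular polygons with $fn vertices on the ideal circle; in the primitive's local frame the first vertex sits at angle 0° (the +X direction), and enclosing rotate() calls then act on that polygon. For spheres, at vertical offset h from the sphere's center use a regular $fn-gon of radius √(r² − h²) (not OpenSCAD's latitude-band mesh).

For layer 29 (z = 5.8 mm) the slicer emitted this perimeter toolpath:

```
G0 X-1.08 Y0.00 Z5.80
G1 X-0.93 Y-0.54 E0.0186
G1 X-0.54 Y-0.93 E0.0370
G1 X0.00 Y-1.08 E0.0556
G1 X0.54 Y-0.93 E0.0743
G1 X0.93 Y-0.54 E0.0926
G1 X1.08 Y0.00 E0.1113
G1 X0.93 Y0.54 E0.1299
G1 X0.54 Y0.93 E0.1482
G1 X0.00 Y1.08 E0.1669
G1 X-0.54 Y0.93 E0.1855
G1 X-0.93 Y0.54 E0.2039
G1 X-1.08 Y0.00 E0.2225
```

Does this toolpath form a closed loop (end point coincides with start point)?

Start point (G0): (-1.08, 0.00). End point (last G1): the path returns to the start — closed.

yes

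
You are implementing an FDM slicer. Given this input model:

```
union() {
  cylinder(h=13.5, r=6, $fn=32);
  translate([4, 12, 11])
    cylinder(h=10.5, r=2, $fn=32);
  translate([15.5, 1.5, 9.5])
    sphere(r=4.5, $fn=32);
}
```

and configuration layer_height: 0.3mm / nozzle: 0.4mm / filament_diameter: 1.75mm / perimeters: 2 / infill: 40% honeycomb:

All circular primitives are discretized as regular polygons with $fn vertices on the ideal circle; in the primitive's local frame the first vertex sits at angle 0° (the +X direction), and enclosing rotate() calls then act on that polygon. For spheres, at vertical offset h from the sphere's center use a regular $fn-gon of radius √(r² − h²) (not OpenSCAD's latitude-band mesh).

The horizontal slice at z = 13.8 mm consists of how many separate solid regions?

2

At z = 13.8 mm: the cylinder is not intersected at this z (z outside [0, 13.5]); the cylinder at (4, 12): section is a regular 32-gon, circumradius r=2; the r=4.5 sphere at (15.5, 1.5) slices to a regular 32-gon of circumradius 1.327 (√(r²−h²) with h=4.3 from center); Combining (union): the 2 present regions are separate (no shared area or edge), so areas and boundary lengths simply add and each stays a separate island — 2 connected regions. The result has 2 disconnected regions.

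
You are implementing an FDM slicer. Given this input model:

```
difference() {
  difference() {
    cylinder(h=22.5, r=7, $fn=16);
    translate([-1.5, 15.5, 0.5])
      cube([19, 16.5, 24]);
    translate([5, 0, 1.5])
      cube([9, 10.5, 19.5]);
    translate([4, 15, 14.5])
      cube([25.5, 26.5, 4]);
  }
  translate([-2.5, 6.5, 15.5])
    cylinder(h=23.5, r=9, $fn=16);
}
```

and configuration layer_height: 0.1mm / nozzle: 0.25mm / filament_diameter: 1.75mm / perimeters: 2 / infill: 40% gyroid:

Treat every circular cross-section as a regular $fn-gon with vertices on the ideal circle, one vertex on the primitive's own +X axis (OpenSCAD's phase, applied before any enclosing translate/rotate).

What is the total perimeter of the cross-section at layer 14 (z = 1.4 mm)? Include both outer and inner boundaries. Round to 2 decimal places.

At z = 1.4 mm: the r=7 cylinder gives a regular 16-gon of circumradius 7 (constant along its height) (perimeter = 2·16·7.000·sin(180°/16) = 43.70 mm); the cube at (-1.5, 15.5) (footprint 19×16.5) is included at this height (perimeter 71.00 mm); the cube at (5, 0) is absent (z outside [1.5, 21]); the cube at (4, 15) does not reach this height (z outside [14.5, 18.5]); After the difference (first − rest): starting from the r=7 cylinder, the 19×16.5 cube at (-1.5, 15.5) misses the remaining region (no effect) — boundary = 43.70 mm; the cylinder at (-2.5, 6.5) is not intersected at this z (z outside [15.5, 39]); Subtracting the remaining from the first: none of the subtracted shapes is present at this height, so the result so far is unchanged — boundary = 43.70 mm. Overall, the cross-section is a single solid region. Total boundary length (outer) = 43.70 mm.

43.70 mm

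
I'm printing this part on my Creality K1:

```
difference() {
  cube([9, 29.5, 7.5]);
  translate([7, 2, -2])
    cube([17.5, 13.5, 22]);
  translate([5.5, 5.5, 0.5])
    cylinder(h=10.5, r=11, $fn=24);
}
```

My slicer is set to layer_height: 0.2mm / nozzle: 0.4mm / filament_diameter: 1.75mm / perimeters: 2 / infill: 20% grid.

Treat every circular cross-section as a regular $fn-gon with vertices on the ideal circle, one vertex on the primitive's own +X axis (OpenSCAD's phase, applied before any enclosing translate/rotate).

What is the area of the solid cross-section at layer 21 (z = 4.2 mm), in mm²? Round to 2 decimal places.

120.85 mm²

At z = 4.2 mm: the cube is present — its section is the full 9×29.5 rectangle (area 265.50 mm²); the cube at (7, 2) (footprint 17.5×13.5) is included at this height (area 236.25 mm²); the r=11 cylinder at (5.5, 5.5) contributes a regular 24-gon of circumradius 11 (area = (24/2)·11.000²·sin(360°/24) = 375.81 mm²); Taking the first minus the rest: starting from the 9×29.5 cube (265.50 mm²), the 17.5×13.5 cube at (7, 2) partially overlaps it — only the 27.00 mm² overlap (of its 236.25 mm²) is removed, clipping the outline; the r=11 cylinder at (5.5, 5.5) partially overlaps it — only the 117.65 mm² overlap (of its 375.81 mm²) is removed, clipping the outline — area = 120.85 mm². Overall, the cross-section is a single solid region. Net area = 120.85 mm².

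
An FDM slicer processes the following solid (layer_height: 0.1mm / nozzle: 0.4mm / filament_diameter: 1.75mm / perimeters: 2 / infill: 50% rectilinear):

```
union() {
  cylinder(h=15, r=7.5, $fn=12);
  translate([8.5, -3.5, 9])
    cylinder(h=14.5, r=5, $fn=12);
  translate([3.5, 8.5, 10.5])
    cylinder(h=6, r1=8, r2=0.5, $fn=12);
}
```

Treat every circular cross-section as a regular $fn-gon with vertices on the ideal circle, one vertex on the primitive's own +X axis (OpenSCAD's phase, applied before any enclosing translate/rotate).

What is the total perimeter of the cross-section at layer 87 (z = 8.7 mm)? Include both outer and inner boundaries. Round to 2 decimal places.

46.59 mm

At z = 8.7 mm: the r=7.5 cylinder gives a regular 12-gon of circumradius 7.5 (constant along its height) (perimeter = 2·12·7.500·sin(180°/12) = 46.59 mm); the cylinder at (8.5, -3.5) does not reach this height (z outside [9, 23.5]); the cone at (3.5, 8.5) is absent (z outside [10.5, 16.5]); Combining (union): only the r=7.5 cylinder is present, so the union is just that shape — boundary = 46.59 mm. Overall, the cross-section is a single solid region. Total boundary length (outer) = 46.59 mm.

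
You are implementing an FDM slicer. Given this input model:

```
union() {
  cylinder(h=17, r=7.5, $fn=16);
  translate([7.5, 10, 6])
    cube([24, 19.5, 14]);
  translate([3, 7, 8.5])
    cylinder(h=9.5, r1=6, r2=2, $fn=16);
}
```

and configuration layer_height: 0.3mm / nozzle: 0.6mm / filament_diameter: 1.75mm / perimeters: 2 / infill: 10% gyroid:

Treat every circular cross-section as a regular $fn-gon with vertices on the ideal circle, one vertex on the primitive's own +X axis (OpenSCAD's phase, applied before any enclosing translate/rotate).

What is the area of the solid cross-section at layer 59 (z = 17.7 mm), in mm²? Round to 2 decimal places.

At z = 17.7 mm: the cylinder is absent (z outside [0, 17]); the cube at (7.5, 10) (footprint 24×19.5) is included at this height (area 468.00 mm²); the cone at (3, 7) contributes a regular 16-gon of circumradius 2.126 (interpolated between r1=6 and r2=2 at t=0.968) (area = (16/2)·2.126²·sin(360°/16) = 13.84 mm²); Combining (union): the 2 present regions are separate (no shared area or edge), so areas and boundary lengths simply add and each stays a separate island — area = 481.84 mm². Overall, the cross-section has 2 separate islands. Net area = 481.84 mm².

481.84 mm²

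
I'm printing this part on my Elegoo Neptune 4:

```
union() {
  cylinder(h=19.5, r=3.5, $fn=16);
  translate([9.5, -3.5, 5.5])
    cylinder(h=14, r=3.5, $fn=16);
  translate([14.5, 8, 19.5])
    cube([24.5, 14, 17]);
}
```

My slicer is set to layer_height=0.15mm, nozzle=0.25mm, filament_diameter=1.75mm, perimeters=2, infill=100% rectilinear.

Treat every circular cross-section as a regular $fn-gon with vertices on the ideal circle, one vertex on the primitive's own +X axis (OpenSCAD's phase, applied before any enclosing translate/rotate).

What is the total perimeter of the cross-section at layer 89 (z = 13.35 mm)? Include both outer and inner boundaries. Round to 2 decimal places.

At z = 13.35 mm: the r=3.5 cylinder contributes a regular 16-gon of circumradius 3.5 (perimeter = 2·16·3.500·sin(180°/16) = 21.85 mm); the cylinder at (9.5, -3.5): section is a regular 16-gon, circumradius r=3.5 (perimeter = 2·16·3.500·sin(180°/16) = 21.85 mm); the cube at (14.5, 8) does not reach this height (z outside [19.5, 36.5]); Combining (union): the 2 present regions are separate (no shared area or edge), so areas and boundary lengths simply add and each stays a separate island — boundary = 43.70 mm. Overall, the cross-section has 2 separate islands. Total boundary length (outer) = 43.70 mm.

43.70 mm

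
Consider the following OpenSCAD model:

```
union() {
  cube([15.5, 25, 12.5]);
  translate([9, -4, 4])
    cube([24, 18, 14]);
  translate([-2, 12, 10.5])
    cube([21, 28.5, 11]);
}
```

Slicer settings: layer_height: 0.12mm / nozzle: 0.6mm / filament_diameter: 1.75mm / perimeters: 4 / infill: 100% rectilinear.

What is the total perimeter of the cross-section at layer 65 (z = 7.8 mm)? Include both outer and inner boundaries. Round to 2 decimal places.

124.00 mm

At z = 7.8 mm: the cube is present — its section is the full 15.5×25 rectangle (perimeter 81.00 mm); the cube at (9, -4) (footprint 24×18) is included at this height (perimeter 84.00 mm); the cube at (-2, 12) is not intersected at this z (z outside [10.5, 21.5]); Combining (union): the regions partially overlap (shared area 91.00 mm²), so the edge portions inside another operand are dropped and the merged outline is re-measured after clipping — boundary = 124.00 mm. Overall, the cross-section is a single solid region. Total boundary length (outer) = 124.00 mm.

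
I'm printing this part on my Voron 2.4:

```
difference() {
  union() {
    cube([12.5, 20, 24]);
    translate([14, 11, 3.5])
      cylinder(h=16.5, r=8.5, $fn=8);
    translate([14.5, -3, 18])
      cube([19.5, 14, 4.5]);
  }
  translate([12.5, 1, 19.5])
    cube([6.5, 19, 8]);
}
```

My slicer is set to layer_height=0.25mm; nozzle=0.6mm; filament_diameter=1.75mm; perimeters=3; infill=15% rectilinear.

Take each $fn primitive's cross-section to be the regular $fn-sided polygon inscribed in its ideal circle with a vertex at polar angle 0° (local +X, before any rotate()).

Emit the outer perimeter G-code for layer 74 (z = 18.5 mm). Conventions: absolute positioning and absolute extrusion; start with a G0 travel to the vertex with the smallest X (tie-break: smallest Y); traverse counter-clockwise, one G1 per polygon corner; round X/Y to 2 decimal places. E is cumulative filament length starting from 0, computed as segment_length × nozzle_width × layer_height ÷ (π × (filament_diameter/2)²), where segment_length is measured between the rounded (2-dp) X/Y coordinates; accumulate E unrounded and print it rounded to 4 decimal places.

G0 X0.00 Y0.00 Z18.50
G1 X12.50 Y0.00 E0.7795
G1 X12.50 Y3.12 E0.9741
G1 X14.00 Y2.50 E1.0753
G1 X14.50 Y2.71 E1.1091
G1 X14.50 Y-3.00 E1.4652
G1 X34.00 Y-3.00 E2.6813
G1 X34.00 Y11.00 E3.5544
G1 X22.50 Y11.00 E4.2716
G1 X20.01 Y17.01 E4.6773
G1 X14.00 Y19.50 E5.0830
G1 X12.50 Y18.88 E5.1842
G1 X12.50 Y20.00 E5.2540
G1 X0.00 Y20.00 E6.0336
G1 X0.00 Y0.00 E7.2808

At z = 18.5 mm: the cube is present — its section is the full 12.5×20 rectangle; the r=8.5 cylinder at (14, 11) contributes a regular 8-gon of circumradius 8.5; the cube at (14.5, -3) (footprint 19.5×14) is included at this height; Taking the union: the regions partially overlap (shared area 124.50 mm²), so overlapping operands fuse into one piece — 1 connected region; the cube at (12.5, 1) is absent (z outside [19.5, 27.5]); After the difference (first − rest): none of the subtracted shapes is present at this height, so the result so far is unchanged — 1 connected region. The outline is a single polygon with 14 vertices. Extrusion per mm of travel: 0.6 × 0.25 / (π × 0.875²) = 0.062363. Accumulating E over each segment gives final E = 7.2808.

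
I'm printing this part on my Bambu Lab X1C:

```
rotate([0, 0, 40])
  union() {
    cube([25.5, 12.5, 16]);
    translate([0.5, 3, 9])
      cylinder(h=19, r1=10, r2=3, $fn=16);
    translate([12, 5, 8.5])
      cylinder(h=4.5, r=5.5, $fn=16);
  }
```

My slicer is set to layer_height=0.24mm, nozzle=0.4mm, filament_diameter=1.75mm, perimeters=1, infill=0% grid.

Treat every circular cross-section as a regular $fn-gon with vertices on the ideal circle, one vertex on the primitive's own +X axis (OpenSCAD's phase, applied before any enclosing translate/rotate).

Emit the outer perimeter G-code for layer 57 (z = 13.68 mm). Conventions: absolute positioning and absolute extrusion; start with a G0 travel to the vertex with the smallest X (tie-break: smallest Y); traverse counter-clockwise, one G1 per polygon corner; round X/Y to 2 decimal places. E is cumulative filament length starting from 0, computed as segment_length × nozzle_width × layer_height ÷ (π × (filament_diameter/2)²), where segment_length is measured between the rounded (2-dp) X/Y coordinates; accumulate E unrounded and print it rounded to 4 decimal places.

G0 X-9.79 Y3.34 Z13.68
G1 X-9.44 Y0.13 E0.1289
G1 X-7.88 Y-2.70 E0.2579
G1 X-5.37 Y-4.72 E0.3864
G1 X-2.27 Y-5.62 E0.5153
G1 X0.94 Y-5.27 E0.6442
G1 X3.77 Y-3.72 E0.7729
G1 X5.80 Y-1.20 E0.9021
G1 X6.70 Y1.90 E1.0309
G1 X6.35 Y5.11 E1.1598
G1 X6.27 Y5.26 E1.1666
G1 X19.53 Y16.39 E1.8576
G1 X11.50 Y25.97 E2.3565
G1 X-8.03 Y9.58 E3.3741
G1 X-7.18 Y8.56 E3.4271
G1 X-8.89 Y6.44 E3.5358
G1 X-9.79 Y3.34 E3.6646

At z = 13.68 mm: the 25.5×12.5 cube contributes its full rectangle; the cone at (0.5, 3) (r1=10→r2=3) has section circumradius 8.276 here — a regular 16-gon; the cylinder at (12, 5) is absent (z outside [8.5, 13]); Taking the union: the regions partially overlap (shared area 81.96 mm²), so overlapping operands fuse into one piece — 1 connected region; (whole slice rotated 40° about Z — lengths, areas and connectivity unchanged). The outline is a single polygon with 16 vertices. Extrusion per mm of travel: 0.4 × 0.24 / (π × 0.875²) = 0.039912. Accumulating E over each segment gives final E = 3.6646.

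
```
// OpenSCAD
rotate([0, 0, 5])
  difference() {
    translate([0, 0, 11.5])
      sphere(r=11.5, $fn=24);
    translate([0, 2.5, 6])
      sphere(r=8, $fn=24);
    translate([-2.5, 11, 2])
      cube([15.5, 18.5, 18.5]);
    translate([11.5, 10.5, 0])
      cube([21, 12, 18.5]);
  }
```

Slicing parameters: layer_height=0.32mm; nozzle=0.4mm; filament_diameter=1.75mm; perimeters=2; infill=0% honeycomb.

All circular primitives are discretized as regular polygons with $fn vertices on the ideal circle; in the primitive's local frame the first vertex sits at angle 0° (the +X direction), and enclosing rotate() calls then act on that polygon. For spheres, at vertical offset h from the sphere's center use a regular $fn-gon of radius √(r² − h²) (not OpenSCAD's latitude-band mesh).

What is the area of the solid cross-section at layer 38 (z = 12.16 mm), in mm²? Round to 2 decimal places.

At z = 12.16 mm: the r=11.5 sphere slices to a regular 24-gon of circumradius 11.481 (√(r²−h²) with h=0.66 from center) (area = (24/2)·11.481²·sin(360°/24) = 409.39 mm²); the sphere at (0, 2.5): section is a regular 24-gon, circumradius = √(r²−h²) = √(8²−6.16²) = 5.104 (area = (24/2)·5.104²·sin(360°/24) = 80.92 mm²); the 15.5×18.5 cube at (-2.5, 11) contributes its full rectangle (area 286.75 mm²); the 21×12 cube at (11.5, 10.5) contributes its full rectangle (area 252.00 mm²); Subtracting the remaining from the first: starting from the r=11.5 sphere (409.39 mm²), the r=8 sphere at (0, 2.5) lies wholly inside it (removes its full 80.92 mm² and its 31.98 mm outline becomes a hole wall); the 15.5×18.5 cube at (-2.5, 11) partially overlaps it — only the 1.65 mm² overlap (of its 286.75 mm²) is removed, clipping the outline; the 21×12 cube at (11.5, 10.5) misses the remaining region (no effect) — area = 326.82 mm²; (whole slice rotated 5° about Z — lengths, areas and connectivity unchanged). Overall, the cross-section is one region with 1 hole. Net area = 326.82 mm².

326.82 mm²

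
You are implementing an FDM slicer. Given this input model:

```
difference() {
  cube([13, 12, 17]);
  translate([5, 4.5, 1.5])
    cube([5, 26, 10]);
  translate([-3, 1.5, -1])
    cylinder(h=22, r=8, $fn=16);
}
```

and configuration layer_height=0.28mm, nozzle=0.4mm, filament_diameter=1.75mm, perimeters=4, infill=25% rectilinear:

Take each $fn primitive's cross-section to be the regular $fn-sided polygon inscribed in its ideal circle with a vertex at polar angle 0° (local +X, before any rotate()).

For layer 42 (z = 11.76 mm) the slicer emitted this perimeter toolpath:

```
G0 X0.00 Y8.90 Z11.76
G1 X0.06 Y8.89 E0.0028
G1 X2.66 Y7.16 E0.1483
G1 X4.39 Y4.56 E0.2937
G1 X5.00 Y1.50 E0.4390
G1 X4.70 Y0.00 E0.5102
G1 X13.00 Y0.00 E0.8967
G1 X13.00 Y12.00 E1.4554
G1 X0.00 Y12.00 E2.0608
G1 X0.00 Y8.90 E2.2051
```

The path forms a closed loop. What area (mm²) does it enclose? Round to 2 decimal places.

Apply the shoelace formula to the sequence of (X, Y) vertices; enclosed area = 122.84 mm².

122.84 mm²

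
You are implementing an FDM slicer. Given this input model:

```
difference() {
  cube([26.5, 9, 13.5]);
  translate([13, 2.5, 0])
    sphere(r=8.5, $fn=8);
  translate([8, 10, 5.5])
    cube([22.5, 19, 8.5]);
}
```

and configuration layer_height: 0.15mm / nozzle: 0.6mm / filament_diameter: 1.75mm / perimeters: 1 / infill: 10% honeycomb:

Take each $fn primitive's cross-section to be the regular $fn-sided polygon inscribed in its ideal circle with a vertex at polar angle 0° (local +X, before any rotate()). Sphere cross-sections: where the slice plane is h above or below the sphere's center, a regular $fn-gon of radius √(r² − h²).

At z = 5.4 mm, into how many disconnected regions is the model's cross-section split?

At z = 5.4 mm: the cube is present — its section is the full 26.5×9 rectangle; the sphere at (13, 2.5): section is a regular 8-gon, circumradius = √(r²−h²) = √(8.5²−5.4²) = 6.564; the cube at (8, 10) does not reach this height (z outside [5.5, 14]); Taking the first minus the rest: starting from the 26.5×9 cube, the r=8.5 sphere at (13, 2.5) partially overlaps it — only the 91.16 mm² overlap (of its 121.88 mm²) is removed, clipping the outline — 2 connected regions. The result has 2 disconnected regions.

2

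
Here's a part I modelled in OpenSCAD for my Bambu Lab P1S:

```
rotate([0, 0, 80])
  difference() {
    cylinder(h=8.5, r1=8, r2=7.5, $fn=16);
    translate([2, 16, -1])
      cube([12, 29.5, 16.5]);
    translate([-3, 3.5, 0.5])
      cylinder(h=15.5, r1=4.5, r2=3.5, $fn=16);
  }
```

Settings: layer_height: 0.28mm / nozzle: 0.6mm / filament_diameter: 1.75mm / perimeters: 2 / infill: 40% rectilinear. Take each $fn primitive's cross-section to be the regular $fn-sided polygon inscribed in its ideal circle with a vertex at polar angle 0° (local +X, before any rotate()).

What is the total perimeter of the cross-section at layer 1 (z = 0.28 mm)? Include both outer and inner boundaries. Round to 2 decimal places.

At z = 0.28 mm: the cone: at t=0.033 of its height the radius interpolates to r₁+(r₂−r₁)t = 7.984, giving a regular 16-gon of that circumradius (perimeter = 2·16·7.984·sin(180°/16) = 49.84 mm); the cube at (2, 16) (footprint 12×29.5) is included at this height (perimeter 83.00 mm); the cone at (-3, 3.5) does not reach this height (z outside [0.5, 16]); Subtracting the remaining from the first: starting from the cone, the 12×29.5 cube at (2, 16) misses the remaining region (no effect) — boundary = 49.84 mm; (rotated 80° about Z; rotation is an isometry so areas/perimeters/island counts are preserved). Overall, the cross-section is a single solid region. Total boundary length (outer) = 49.84 mm.

49.84 mm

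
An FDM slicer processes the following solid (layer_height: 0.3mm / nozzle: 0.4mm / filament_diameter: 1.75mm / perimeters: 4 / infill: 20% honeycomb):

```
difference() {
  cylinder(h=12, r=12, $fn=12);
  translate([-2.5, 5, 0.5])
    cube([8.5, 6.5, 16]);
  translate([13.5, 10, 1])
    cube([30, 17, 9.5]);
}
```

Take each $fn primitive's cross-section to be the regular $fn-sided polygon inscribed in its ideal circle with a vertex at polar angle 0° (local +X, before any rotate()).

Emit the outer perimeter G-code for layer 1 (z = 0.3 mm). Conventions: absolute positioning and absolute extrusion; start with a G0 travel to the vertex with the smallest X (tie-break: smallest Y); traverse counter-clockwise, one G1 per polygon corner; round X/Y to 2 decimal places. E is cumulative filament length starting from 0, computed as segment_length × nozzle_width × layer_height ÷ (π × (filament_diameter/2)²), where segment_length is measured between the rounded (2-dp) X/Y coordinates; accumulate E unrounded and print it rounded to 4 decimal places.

G0 X-12.00 Y0.00 Z0.30
G1 X-10.39 Y-6.00 E0.3099
G1 X-6.00 Y-10.39 E0.6197
G1 X0.00 Y-12.00 E0.9296
G1 X6.00 Y-10.39 E1.2395
G1 X10.39 Y-6.00 E1.5493
G1 X12.00 Y0.00 E1.8592
G1 X10.39 Y6.00 E2.1691
G1 X6.00 Y10.39 E2.4789
G1 X0.00 Y12.00 E2.7888
G1 X-6.00 Y10.39 E3.0987
G1 X-10.39 Y6.00 E3.4085
G1 X-12.00 Y0.00 E3.7184

At z = 0.3 mm: the r=12 cylinder contributes a regular 12-gon of circumradius 12; the cube at (-2.5, 5) is absent (z outside [0.5, 16.5]); the cube at (13.5, 10) is not intersected at this z (z outside [1, 10.5]); Taking the first minus the rest: none of the subtracted shapes is present at this height, so the r=12 cylinder is unchanged — 1 connected region. The outline is a single polygon with 12 vertices. Extrusion per mm of travel: 0.4 × 0.3 / (π × 0.875²) = 0.049890. Accumulating E over each segment gives final E = 3.7184.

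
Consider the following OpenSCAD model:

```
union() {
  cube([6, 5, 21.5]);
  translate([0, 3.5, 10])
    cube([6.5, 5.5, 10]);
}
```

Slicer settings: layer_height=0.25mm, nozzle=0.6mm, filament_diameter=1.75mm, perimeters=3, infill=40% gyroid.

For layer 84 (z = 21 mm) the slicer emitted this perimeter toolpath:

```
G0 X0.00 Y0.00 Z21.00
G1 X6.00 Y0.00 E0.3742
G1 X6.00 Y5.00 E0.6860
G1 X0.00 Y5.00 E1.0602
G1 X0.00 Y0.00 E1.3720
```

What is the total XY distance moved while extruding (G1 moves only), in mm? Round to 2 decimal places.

Sum the Euclidean lengths of each G1 segment: total = 22.00 mm.

22.00 mm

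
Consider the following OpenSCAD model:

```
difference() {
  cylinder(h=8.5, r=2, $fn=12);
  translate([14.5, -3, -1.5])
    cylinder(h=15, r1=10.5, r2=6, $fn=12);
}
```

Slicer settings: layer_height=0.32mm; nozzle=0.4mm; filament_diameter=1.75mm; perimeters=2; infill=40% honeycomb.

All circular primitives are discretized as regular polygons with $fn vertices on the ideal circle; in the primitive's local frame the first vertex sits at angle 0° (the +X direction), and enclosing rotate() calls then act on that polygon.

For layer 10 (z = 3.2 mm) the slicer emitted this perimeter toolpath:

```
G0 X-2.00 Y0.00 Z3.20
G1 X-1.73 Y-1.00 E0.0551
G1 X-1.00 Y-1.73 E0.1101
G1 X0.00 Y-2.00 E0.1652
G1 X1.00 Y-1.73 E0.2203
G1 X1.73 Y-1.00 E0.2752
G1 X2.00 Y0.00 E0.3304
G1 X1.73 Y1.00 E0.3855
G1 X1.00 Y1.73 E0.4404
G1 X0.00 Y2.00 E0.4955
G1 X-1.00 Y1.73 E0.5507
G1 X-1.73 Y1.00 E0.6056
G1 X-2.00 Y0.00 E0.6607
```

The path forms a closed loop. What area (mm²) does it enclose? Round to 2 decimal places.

11.99 mm²

Apply the shoelace formula to the sequence of (X, Y) vertices; enclosed area = 11.99 mm².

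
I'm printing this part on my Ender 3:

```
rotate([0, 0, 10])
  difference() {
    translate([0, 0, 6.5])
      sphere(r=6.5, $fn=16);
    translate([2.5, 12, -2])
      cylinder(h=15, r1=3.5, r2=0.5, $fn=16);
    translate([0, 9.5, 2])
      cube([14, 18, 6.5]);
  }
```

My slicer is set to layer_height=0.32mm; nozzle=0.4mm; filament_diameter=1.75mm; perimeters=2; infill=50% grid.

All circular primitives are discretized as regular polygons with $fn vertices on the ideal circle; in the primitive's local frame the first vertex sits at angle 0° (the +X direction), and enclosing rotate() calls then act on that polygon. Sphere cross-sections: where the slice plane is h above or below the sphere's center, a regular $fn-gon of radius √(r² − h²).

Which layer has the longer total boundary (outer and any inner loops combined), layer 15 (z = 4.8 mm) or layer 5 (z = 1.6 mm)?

layer 15 (z = 4.8 mm)

Layer 15 (z = 4.8): the r=6.5 sphere slices to a regular 16-gon of circumradius 6.274 (√(r²−h²) with h=1.7 from center) (perimeter = 2·16·6.274·sin(180°/16) = 39.17 mm); the cone at (2.5, 12) contributes a regular 16-gon of circumradius 2.140 (interpolated between r1=3.5 and r2=0.5 at t=0.453) (perimeter = 2·16·2.140·sin(180°/16) = 13.36 mm); the cube at (0, 9.5) (footprint 14×18) is included at this height (perimeter 64.00 mm); Subtracting the remaining from the first: starting from the r=6.5 sphere, the cone at (2.5, 12) misses the remaining region (no effect); the 14×18 cube at (0, 9.5) misses the remaining region (no effect) — boundary = 39.17 mm; (rotated 10° about Z; rotation is an isometry so areas/perimeters/island counts are preserved). So its perimeter = 39.17 mm. Layer 5 (z = 1.6): the sphere: section is a regular 16-gon, circumradius = √(r²−h²) = √(6.5²−4.9²) = 4.271 (perimeter = 2·16·4.271·sin(180°/16) = 26.66 mm); the cone at (2.5, 12): at t=0.240 of its height the radius interpolates to r₁+(r₂−r₁)t = 2.780, giving a regular 16-gon of that circumradius (perimeter = 2·16·2.780·sin(180°/16) = 17.36 mm); the cube at (0, 9.5) is absent (z outside [2, 8.5]); Taking the first minus the rest: starting from the r=6.5 sphere, the cone at (2.5, 12) misses the remaining region (no effect) — boundary = 26.66 mm; (rotated 10° about Z; rotation is an isometry so areas/perimeters/island counts are preserved). So its perimeter = 26.66 mm. Layer 15 is larger (39.17 vs 26.66 mm).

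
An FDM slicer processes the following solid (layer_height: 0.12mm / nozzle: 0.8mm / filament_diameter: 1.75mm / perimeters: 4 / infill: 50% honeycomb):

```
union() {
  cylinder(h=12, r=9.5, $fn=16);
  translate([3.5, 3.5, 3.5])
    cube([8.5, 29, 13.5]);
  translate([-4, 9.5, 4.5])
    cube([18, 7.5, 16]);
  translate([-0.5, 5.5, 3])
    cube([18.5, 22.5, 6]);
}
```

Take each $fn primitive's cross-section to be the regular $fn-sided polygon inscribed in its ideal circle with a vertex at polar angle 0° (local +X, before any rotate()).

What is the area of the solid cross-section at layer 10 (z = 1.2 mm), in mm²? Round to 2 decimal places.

276.30 mm²

At z = 1.2 mm: the r=9.5 cylinder gives a regular 16-gon of circumradius 9.5 (constant along its height) (area = (16/2)·9.500²·sin(360°/16) = 276.30 mm²); the cube at (3.5, 3.5) is absent (z outside [3.5, 17]); the cube at (-4, 9.5) is absent (z outside [4.5, 20.5]); the cube at (-0.5, 5.5) is not intersected at this z (z outside [3, 9]); Merging all regions: only the r=9.5 cylinder is present, so the union is just that shape — area = 276.30 mm². Overall, the cross-section is a single solid region. Net area = 276.30 mm².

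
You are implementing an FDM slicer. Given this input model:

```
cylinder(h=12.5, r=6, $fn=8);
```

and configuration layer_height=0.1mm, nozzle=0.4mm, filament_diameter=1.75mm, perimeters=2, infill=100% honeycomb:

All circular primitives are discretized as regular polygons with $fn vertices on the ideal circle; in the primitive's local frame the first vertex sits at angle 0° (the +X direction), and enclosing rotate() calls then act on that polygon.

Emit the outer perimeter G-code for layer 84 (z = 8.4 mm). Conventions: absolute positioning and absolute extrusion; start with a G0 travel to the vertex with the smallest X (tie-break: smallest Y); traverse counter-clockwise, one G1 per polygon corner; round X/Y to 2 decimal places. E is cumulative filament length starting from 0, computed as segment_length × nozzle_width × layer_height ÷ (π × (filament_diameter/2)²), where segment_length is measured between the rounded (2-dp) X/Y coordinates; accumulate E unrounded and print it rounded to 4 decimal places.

At z = 8.4 mm: the r=6 cylinder gives a regular 8-gon of circumradius 6 (constant along its height). The outline is a single polygon with 8 vertices. Extrusion per mm of travel: 0.4 × 0.1 / (π × 0.875²) = 0.016630. Accumulating E over each segment gives final E = 0.6108.

G0 X-6.00 Y0.00 Z8.40
G1 X-4.24 Y-4.24 E0.0763
G1 X0.00 Y-6.00 E0.1527
G1 X4.24 Y-4.24 E0.2290
G1 X6.00 Y0.00 E0.3054
G1 X4.24 Y4.24 E0.3817
G1 X0.00 Y6.00 E0.4581
G1 X-4.24 Y4.24 E0.5344
G1 X-6.00 Y0.00 E0.6108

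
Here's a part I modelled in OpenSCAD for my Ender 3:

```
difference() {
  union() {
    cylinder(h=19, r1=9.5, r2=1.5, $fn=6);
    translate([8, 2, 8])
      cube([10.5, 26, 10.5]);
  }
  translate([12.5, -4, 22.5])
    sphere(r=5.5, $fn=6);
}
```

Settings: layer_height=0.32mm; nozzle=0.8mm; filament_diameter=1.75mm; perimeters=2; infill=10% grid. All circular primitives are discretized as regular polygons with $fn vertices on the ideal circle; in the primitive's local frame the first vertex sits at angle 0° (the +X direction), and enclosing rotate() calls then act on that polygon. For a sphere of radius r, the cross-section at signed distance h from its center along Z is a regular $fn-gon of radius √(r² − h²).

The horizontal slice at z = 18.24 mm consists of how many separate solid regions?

At z = 18.24 mm: the cone: at t=0.960 of its height the radius interpolates to r₁+(r₂−r₁)t = 1.820, giving a regular 6-gon of that circumradius; the cube at (8, 2) is present — its section is the full 10.5×26 rectangle; Combining (union): the 2 present regions are separate (no shared area or edge), so areas and boundary lengths simply add and each stays a separate island — 2 connected regions; the r=5.5 sphere at (12.5, -4) slices to a regular 6-gon of circumradius 3.479 (√(r²−h²) with h=4.26 from center); Subtracting the remaining from the first: starting from the result so far, the r=5.5 sphere at (12.5, -4) misses the remaining region (no effect) — 2 connected regions. The result has 2 disconnected regions.

2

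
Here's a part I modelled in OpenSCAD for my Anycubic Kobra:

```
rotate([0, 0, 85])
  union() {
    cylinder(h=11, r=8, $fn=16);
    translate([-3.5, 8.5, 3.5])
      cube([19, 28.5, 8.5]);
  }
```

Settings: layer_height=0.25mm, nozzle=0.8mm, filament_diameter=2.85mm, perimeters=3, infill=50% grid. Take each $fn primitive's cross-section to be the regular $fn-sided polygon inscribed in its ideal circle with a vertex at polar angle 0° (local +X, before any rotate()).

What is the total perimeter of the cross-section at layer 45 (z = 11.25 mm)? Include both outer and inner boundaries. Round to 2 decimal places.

At z = 11.25 mm: the cylinder is absent (z outside [0, 11]); the 19×28.5 cube at (-3.5, 8.5) contributes its full rectangle (perimeter 95.00 mm); Merging all regions: only the 19×28.5 cube at (-3.5, 8.5) is present, so the union is just that shape — boundary = 95.00 mm; (rotated 85° about Z; rotation is an isometry so areas/perimeters/island counts are preserved). Overall, the cross-section is a single solid region. Total boundary length (outer) = 95.00 mm.

95.00 mm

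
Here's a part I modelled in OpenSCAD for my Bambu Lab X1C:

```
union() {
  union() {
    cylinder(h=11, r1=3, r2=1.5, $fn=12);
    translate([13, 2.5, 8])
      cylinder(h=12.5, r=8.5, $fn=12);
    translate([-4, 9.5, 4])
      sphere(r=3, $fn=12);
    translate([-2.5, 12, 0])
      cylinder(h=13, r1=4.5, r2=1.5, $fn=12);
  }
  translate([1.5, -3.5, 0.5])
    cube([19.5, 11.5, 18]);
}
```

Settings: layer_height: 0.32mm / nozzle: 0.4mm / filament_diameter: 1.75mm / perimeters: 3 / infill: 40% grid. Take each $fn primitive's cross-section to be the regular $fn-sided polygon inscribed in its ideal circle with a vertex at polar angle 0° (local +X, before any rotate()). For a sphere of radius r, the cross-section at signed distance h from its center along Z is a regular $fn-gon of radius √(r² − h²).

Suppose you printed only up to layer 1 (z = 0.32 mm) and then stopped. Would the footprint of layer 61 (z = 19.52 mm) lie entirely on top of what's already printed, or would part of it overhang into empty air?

Compare the two slices. At z = 0.32: the cone: at t=0.029 of its height the radius interpolates to r₁+(r₂−r₁)t = 2.956, giving a regular 12-gon of that circumradius (area = (12/2)·2.956²·sin(360°/12) = 26.22 mm²); the cylinder at (13, 2.5) is not intersected at this z (z outside [8, 20.5]); the sphere at (-4, 9.5) is not intersected at this z (|z−center|=3.680 > r=3); the cone at (-2.5, 12) (r1=4.5→r2=1.5) has section circumradius 4.426 here — a regular 12-gon (area = (12/2)·4.426²·sin(360°/12) = 58.77 mm²); Merging all regions: the 2 present regions are separate (no shared area or edge), so areas and boundary lengths simply add and each stays a separate island — area = 84.99 mm²; the cube at (1.5, -3.5) is absent (z outside [0.5, 18.5]); Combining (union): only that combined region is present, so the union is just that shape — area = 84.99 mm². At z = 19.52: the cone is absent (z outside [0, 11]); the cylinder at (13, 2.5): section is a regular 12-gon, circumradius r=8.5 (area = (12/2)·8.500²·sin(360°/12) = 216.75 mm²); the sphere at (-4, 9.5) does not reach this height (|z−center|=15.520 > r=3); the cone at (-2.5, 12) does not reach this height (z outside [0, 13]); Combining (union): only the r=8.5 cylinder at (13, 2.5) is present, so the union is just that shape — area = 216.75 mm²; the cube at (1.5, -3.5) is not intersected at this z (z outside [0.5, 18.5]); Combining (union): only the result so far is present, so the union is just that shape — area = 216.75 mm². Checking containment: at z = 19.52 the cross-section extends beyond the z = 0.32 cross-section by about 216.75 mm².

part overhangs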